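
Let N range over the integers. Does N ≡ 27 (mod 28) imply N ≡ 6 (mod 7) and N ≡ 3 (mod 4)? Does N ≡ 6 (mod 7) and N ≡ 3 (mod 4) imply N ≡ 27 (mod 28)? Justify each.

Equivalent; both directions hold.

(⟹) Suppose N ≡ 27 (mod 28); write N = 28j + 27. Since 7 ∣ 28, reducing mod 7 gives N ≡ 27 ≡ 6 (mod 7); since 4 ∣ 28, reducing mod 4 gives N ≡ 27 ≡ 3 (mod 4).

(⟸) Conversely, if N ≡ 6 (mod 7) and N ≡ 3 (mod 4), then by the Chinese remainder theorem N ≡ 27 (mod 28). This is exactly N ≡ 27 (mod 28).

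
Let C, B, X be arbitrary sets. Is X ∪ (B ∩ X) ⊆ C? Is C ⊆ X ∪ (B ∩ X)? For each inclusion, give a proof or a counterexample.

(⊆) fails and (⊇) fails.

(⟹) This inclusion fails. Take C = ∅, B = ∅, X = {1}; then 1 ∈ X ∪ (B ∩ X) but 1 ∉ C.

(⟸) This inclusion fails. Take C = {1}, B = ∅, X = ∅; then 1 ∈ C but 1 ∉ X ∪ (B ∩ X).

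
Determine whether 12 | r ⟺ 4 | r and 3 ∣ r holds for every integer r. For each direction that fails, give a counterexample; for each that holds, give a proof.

(⇒) If 12 ∣ r, write r = 12q. Since 12 = 3·4, r = 4·(3q), so 4 ∣ r; and since 12 = 4·3, r = 3·(4q), so 3 ∣ r.

(⇐) Suppose 4 ∣ r and 3 ∣ r. Any common multiple of 4 and 3 is a multiple of their lcm; here gcd(4, 3) = 1, so lcm(4, 3) = 4·3 = 12, so 12 ∣ r.

The biconditional holds.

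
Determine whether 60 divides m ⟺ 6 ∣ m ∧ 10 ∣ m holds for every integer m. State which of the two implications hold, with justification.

(⟹) If 60 ∣ m, write m = 60q. Since 60 = 10·6, m = 6·(10q), so 6 ∣ m; and since 60 = 6·10, m = 10·(6q), so 10 ∣ m.

(⟸) This fails: take m = 30. Both 6 ∣ 30 and 10 ∣ 30, yet 30 is not a multiple of 60 (since 30 = 0·60 + 30), so 60 ∤ 30.

The forward direction holds; the converse fails.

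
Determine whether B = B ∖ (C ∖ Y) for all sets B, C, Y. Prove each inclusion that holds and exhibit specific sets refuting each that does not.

Reverse inclusion. Let x ∈ B ∖ (C ∖ Y). Then either x ∈ B and x ∉ C, Y; or x ∈ B ∩ Y and x ∉ C; or x ∈ B ∩ C ∩ Y. In each case x ∈ B, so B ∖ (C ∖ Y) ⊆ B.

Forward inclusion. This inclusion fails. Take B = {1}, C = {1}, Y = ∅; then 1 ∈ B but 1 ∉ B ∖ (C ∖ Y).

The sets are not equal: only the reverse inclusion holds.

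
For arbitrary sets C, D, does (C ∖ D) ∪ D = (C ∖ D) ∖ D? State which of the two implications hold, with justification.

The sets are not equal: only the reverse inclusion holds.

Forward inclusion. This inclusion fails. Take C = ∅, D = {1}; then 1 ∈ (C ∖ D) ∪ D but 1 ∉ (C ∖ D) ∖ D.

Reverse inclusion. Let x ∈ (C ∖ D) ∖ D. Then x ∈ C and x ∉ D, from which x ∈ (C ∖ D) ∪ D.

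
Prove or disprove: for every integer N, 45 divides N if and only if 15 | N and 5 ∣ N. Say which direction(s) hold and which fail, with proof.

(⟹) If 45 ∣ N, write N = 45q. Since 45 = 3·15, N = 15·(3q), so 15 ∣ N; and since 45 = 9·5, N = 5·(9q), so 5 ∣ N.

(⟸) This fails: take N = 15. Both 15 ∣ 15 and 5 ∣ 15, yet 15 is not a multiple of 45 (since 15 = 0·45 + 15), so 45 ∤ 15.

The forward direction holds; the converse fails.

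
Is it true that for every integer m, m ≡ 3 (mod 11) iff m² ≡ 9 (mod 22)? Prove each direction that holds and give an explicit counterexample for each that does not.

Forward direction. This fails: take m = 14. Then 14 ≡ 3 (mod 11), but 14² = 196 ≡ 20 (mod 22), not 9.

Converse. This fails: take m = 19. Then 19² = 361 ≡ 9 (mod 22), yet 19 ≡ 8 (mod 11), not 3.

(⇒) fails and (⇐) fails.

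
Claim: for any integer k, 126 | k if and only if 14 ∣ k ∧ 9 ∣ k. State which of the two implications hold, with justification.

The biconditional holds.

(⇒) If 126 ∣ k, write k = 126q. Since 126 = 9·14, k = 14·(9q), so 14 ∣ k; and since 126 = 14·9, k = 9·(14q), so 9 ∣ k.

(⇐) Suppose 14 ∣ k and 9 ∣ k. Any common multiple of 14 and 9 is a multiple of their lcm; here gcd(14, 9) = 1, so lcm(14, 9) = 14·9 = 126, so 126 ∣ k.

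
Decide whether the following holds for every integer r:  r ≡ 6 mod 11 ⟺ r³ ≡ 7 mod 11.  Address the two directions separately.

Both directions hold.

(⟹) Suppose r ≡ 6 mod 11. Write r = 11j + 6. Then (11j + 6)³ = 1331j³ + 2178j² + 1188j + 216 = 11(121j³ + 198j² + 108j + 19) + 7, so r³ ≡ 7 (mod 11).

(⟸) For the converse, argue contrapositively. If r ≢ 6 (mod 11), then r is congruent to one of 0, 1, 2, 3, 4, 5, 7, 8, 9, 10 modulo 11, and these give r³ ≡ 0, 1, 8, 5, 9, 4, 2, 6, 3, 10 respectively — never 7.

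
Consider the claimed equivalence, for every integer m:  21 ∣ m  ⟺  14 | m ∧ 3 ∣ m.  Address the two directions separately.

Only the converse holds.

(→) This fails: take m = 21. Certainly 21 ∣ 21, but 14 ∤ 21.

(←) Suppose 14 ∣ m and 3 ∣ m. Any common multiple of 14 and 3 is a multiple of their lcm; here gcd(14, 3) = 1, so lcm(14, 3) = 14·3 = 42, so 42 ∣ m. Since 21 ∣ 42, it follows that 21 ∣ m.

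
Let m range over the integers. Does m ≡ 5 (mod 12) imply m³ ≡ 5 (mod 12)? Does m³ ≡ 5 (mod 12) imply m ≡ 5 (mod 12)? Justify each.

(⇒) Suppose m ≡ 5 (mod 12). Write m = 12j + 5. Then (12j + 5)³ = 1728j³ + 2160j² + 900j + 125 = 12(144j³ + 180j² + 75j + 10) + 5, so m³ ≡ 5 (mod 12).

(⇐) Conversely, suppose m³ ≡ 5 (mod 12). The only residue r in {0, …, 11} with r³ ≡ 5 (mod 12) is r = 5, so m ≡ 5 (mod 12).

Both implications hold.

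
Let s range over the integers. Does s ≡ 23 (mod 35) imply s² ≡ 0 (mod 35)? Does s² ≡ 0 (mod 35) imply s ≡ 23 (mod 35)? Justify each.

Neither direction holds.

Forward direction. This fails: take s = 23. Then 23 ≡ 23 (mod 35), but 23² = 529 ≡ 4 (mod 35), not 0.

Converse. This fails: take s = 0. Then 0² = 0 ≡ 0 (mod 35), yet 0 ≡ 0 (mod 35), not 23.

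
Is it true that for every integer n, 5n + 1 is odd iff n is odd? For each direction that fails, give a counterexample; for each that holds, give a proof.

(⇒) fails and (⇐) fails.

(⟹) This fails: n = 0 gives 5n + 1 = 1, which is odd, but 0 is even, not odd.

(⟸) This also fails: n = 1 is odd, but 5n + 1 = 6 is even, not odd.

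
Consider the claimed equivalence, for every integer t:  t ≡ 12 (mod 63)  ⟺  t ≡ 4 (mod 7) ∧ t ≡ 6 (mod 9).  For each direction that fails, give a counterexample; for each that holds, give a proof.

Forward direction. This fails: t = 12 gives 12 ≡ 12 (mod 63) but 12 ≡ 5 (mod 7), so the conjunction on the right does not hold.

Converse. This fails: t = 60 satisfies both congruences on the right (60 ≡ 4 mod 7 and 60 ≡ 6 mod 9) yet 60 ≡ 60 (mod 63), not 12.

Both directions fail.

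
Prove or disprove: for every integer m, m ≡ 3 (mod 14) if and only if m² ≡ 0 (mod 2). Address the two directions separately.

Neither implication holds.

[⇒] This fails: take m = 3. Then 3 ≡ 3 (mod 14), but 3² = 9 ≡ 1 (mod 2), not 0.

[⇐] This fails: take m = 0. Then 0² = 0 ≡ 0 (mod 2), yet 0 ≡ 0 (mod 14), not 3.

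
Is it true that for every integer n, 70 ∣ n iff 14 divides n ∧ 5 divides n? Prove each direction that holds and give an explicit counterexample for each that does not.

(→) If 70 ∣ n, write n = 70q. Since 70 = 5·14, n = 14·(5q), so 14 ∣ n; and since 70 = 14·5, n = 5·(14q), so 5 ∣ n.

(←) Suppose 14 ∣ n and 5 ∣ n. Any common multiple of 14 and 5 is a multiple of their lcm; here gcd(14, 5) = 1, so lcm(14, 5) = 14·5 = 70, so 70 ∣ n.

Both directions hold.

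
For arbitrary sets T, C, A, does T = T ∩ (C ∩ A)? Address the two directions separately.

Only the reverse inclusion holds.

Reverse inclusion. Let x ∈ T ∩ (C ∩ A). Then x ∈ T ∩ C ∩ A, from which x ∈ T.

Forward inclusion. This inclusion fails. Take T = {1}, C = ∅, A = ∅; then 1 ∈ T but 1 ∉ T ∩ (C ∩ A).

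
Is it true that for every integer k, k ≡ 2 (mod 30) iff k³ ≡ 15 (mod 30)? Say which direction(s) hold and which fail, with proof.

(→) This fails: take k = 2. Then 2 ≡ 2 (mod 30), but 2³ = 8 ≡ 8 (mod 30), not 15.

(←) This fails: take k = 15. Then 15³ = 3375 ≡ 15 (mod 30), yet 15 ≡ 15 (mod 30), not 2.

Neither direction holds.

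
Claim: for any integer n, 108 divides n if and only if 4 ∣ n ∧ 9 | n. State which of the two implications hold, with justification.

(⇒) holds; (⇐) fails.

(←) This fails: take n = 36. Both 4 ∣ 36 and 9 ∣ 36, yet 36 is not a multiple of 108 (since 36 = 0·108 + 36), so 108 ∤ 36.

(→) If 108 ∣ n, write n = 108q. Since 108 = 27·4, n = 4·(27q), so 4 ∣ n; and since 108 = 12·9, n = 9·(12q), so 9 ∣ n.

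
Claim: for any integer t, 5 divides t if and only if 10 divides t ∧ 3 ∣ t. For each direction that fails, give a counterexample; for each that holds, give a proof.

(→) This fails: take t = 5. Certainly 5 ∣ 5, but 10 ∤ 5.

(←) Suppose 10 ∣ t and 3 ∣ t. Any common multiple of 10 and 3 is a multiple of their lcm; here gcd(10, 3) = 1, so lcm(10, 3) = 10·3 = 30, so 30 ∣ t. Since 5 ∣ 30, it follows that 5 ∣ t.

Only the reverse direction holds.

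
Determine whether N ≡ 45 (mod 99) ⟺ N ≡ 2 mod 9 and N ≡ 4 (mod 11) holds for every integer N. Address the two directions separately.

Forward direction. This fails: N = 45 gives 45 ≡ 45 (mod 99) but 45 ≡ 0 (mod 9), so the conjunction on the right does not hold.

Converse. This fails: N = 92 satisfies both congruences on the right (92 ≡ 2 mod 9 and 92 ≡ 4 mod 11) yet 92 ≡ 92 (mod 99), not 45.

(⇒) fails and (⇐) fails.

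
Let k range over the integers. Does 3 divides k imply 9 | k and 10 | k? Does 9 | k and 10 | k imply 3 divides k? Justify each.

(⇒) This fails: take k = 3. Certainly 3 ∣ 3, but 9 ∤ 3.

(⇐) Suppose 9 ∣ k and 10 ∣ k. Any common multiple of 9 and 10 is a multiple of their lcm; here gcd(9, 10) = 1, so lcm(9, 10) = 9·10 = 90, so 90 ∣ k. Since 3 ∣ 90, it follows that 3 ∣ k.

Only the converse holds.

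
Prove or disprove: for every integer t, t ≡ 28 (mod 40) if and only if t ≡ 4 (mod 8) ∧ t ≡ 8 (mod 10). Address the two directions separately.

[⇐] If t ≡ 4 (mod 8) and t ≡ 8 (mod 10), then by the Chinese remainder theorem t ≡ 28 (mod 40). This is exactly t ≡ 28 (mod 40).

[⇒] Suppose t ≡ 28 (mod 40); write t = 40j + 28. Since 8 ∣ 40, reducing mod 8 gives t ≡ 28 ≡ 4 (mod 8); since 10 ∣ 40, reducing mod 10 gives t ≡ 28 ≡ 8 (mod 10).

The biconditional holds.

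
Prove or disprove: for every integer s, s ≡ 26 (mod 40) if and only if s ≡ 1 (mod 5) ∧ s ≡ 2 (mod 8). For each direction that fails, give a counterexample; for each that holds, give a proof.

Both directions hold.

[⇒] Suppose s ≡ 26 (mod 40); write s = 40j + 26. Since 5 ∣ 40, reducing mod 5 gives s ≡ 26 ≡ 1 (mod 5); since 8 ∣ 40, reducing mod 8 gives s ≡ 26 ≡ 2 (mod 8).

[⇐] Conversely, if s ≡ 1 (mod 5) and s ≡ 2 (mod 8), then by the Chinese remainder theorem s ≡ 26 (mod 40). This is exactly s ≡ 26 (mod 40).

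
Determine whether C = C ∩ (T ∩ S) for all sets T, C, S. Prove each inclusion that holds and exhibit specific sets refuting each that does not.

Only the reverse inclusion holds.

Forward inclusion. This inclusion fails. Take T = ∅, C = {1}, S = ∅; then 1 ∈ C but 1 ∉ C ∩ (T ∩ S).

Reverse inclusion. Let x ∈ C ∩ (T ∩ S). Then x ∈ T ∩ C ∩ S, from which x ∈ C.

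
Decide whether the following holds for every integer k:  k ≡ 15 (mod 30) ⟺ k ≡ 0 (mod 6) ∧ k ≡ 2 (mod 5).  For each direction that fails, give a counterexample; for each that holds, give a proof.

Forward direction. This fails: k = 15 gives 15 ≡ 15 (mod 30) but 15 ≡ 3 (mod 6), so the conjunction on the right does not hold.

Converse. This fails: k = 12 satisfies both congruences on the right (12 ≡ 0 mod 6 and 12 ≡ 2 mod 5) yet 12 ≡ 12 (mod 30), not 15.

Neither direction holds.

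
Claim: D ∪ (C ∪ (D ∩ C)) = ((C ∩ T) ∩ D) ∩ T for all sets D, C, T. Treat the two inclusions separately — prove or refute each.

(⊆) This inclusion fails. Take D = {1}, C = ∅, T = ∅; then 1 ∈ D ∪ (C ∪ (D ∩ C)) but 1 ∉ ((C ∩ T) ∩ D) ∩ T.

(⊇) Let x ∈ ((C ∩ T) ∩ D) ∩ T. Then x ∈ D ∩ C ∩ T, from which x ∈ D ∪ (C ∪ (D ∩ C)).

(⊆) fails; (⊇) holds.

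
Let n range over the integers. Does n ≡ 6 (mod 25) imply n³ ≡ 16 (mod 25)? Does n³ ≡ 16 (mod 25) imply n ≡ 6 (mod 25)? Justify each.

Equivalent; both directions hold.

Forward direction. Suppose n ≡ 6 (mod 25). Write n = 25j + 6. Then (25j + 6)³ = 15625j³ + 11250j² + 2700j + 216 = 25(625j³ + 450j² + 108j + 8) + 16, so n³ ≡ 16 (mod 25).

Converse. Suppose n³ ≡ 16 (mod 25). The only residue r in {0, …, 24} with r³ ≡ 16 (mod 25) is r = 6, so n ≡ 6 (mod 25).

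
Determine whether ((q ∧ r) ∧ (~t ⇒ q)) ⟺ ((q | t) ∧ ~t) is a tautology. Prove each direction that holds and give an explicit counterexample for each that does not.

[⇒] This fails. Under q = T, r = T, t = T, the left side is true but the right side is false.

[⇐] This fails. Under q = T, r = F, t = F, the left side is false but the right side is true.

Neither implication holds.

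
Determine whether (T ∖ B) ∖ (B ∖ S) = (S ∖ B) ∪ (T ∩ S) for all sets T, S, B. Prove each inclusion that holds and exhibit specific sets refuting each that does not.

Forward inclusion. This inclusion fails. Take T = {1}, S = ∅, B = ∅; then 1 ∈ (T ∖ B) ∖ (B ∖ S) but 1 ∉ (S ∖ B) ∪ (T ∩ S).

Reverse inclusion. This inclusion fails. Take T = ∅, S = {1}, B = ∅; then 1 ∈ (S ∖ B) ∪ (T ∩ S) but 1 ∉ (T ∖ B) ∖ (B ∖ S).

Neither inclusion holds.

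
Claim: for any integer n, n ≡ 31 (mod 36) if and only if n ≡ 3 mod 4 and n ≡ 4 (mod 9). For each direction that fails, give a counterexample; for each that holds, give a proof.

Both directions hold.

(⟹) Suppose n ≡ 31 (mod 36); write n = 36j + 31. Since 4 ∣ 36, reducing mod 4 gives n ≡ 31 ≡ 3 (mod 4); since 9 ∣ 36, reducing mod 9 gives n ≡ 31 ≡ 4 (mod 9).

(⟸) Conversely, if n ≡ 3 (mod 4) and n ≡ 4 (mod 9), then by the Chinese remainder theorem n ≡ 31 (mod 36). This is exactly n ≡ 31 (mod 36).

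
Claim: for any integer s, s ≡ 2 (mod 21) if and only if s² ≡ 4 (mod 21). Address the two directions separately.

The forward direction holds; the converse fails.

(⟹) Suppose s ≡ 2 (mod 21). Write s = 21j + 2. Then (21j + 2)² = 441j² + 84j + 4 = 21(21j² + 4j) + 4, so s² ≡ 4 (mod 21).

(⟸) This fails: take s = 5. Then 5² = 25 ≡ 4 (mod 21), yet 5 ≡ 5 (mod 21), not 2.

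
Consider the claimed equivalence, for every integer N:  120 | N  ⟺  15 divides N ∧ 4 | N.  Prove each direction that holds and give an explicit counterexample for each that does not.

Not equivalent: only (⇒) holds.

Forward direction. If 120 ∣ N, write N = 120q. Since 120 = 8·15, N = 15·(8q), so 15 ∣ N; and since 120 = 30·4, N = 4·(30q), so 4 ∣ N.

Converse. This fails: take N = 60. Both 15 ∣ 60 and 4 ∣ 60, yet 60 is not a multiple of 120 (since 60 = 0·120 + 60), so 120 ∤ 60.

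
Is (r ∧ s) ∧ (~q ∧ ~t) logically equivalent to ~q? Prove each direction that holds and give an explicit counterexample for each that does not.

(⇒) Assume the antecedent. If q is true, the antecedent cannot hold. If q is false, ~q reduces to true regardless of the other variables. Either way ~q holds.

(⇐) This fails. Under q = F, r = F, s = F, t = F, the left side is false but the right side is true.

Not equivalent: only (⇒) holds.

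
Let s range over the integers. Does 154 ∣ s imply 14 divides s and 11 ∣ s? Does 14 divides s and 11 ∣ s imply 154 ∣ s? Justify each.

(←) Suppose 14 ∣ s and 11 ∣ s. Any common multiple of 14 and 11 is a multiple of their lcm; here gcd(14, 11) = 1, so lcm(14, 11) = 14·11 = 154, so 154 ∣ s.

(→) If 154 ∣ s, write s = 154q. Since 154 = 11·14, s = 14·(11q), so 14 ∣ s; and since 154 = 14·11, s = 11·(14q), so 11 ∣ s.

Both directions hold.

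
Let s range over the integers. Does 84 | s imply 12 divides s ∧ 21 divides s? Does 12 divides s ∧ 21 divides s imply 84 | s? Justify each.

Both directions hold.

[⇐] Suppose 12 ∣ s and 21 ∣ s. Any common multiple of 12 and 21 is a multiple of their lcm; here lcm(12, 21) = 12·21/gcd(12, 21) = 252/3 = 84, so 84 ∣ s.

[⇒] If 84 ∣ s, write s = 84q. Since 84 = 7·12, s = 12·(7q), so 12 ∣ s; and since 84 = 4·21, s = 21·(4q), so 21 ∣ s.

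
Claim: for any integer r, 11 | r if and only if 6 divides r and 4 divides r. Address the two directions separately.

(⇒) This fails: take r = 11. Certainly 11 ∣ 11, but 6 ∤ 11.

(⇐) This fails: take r = 12. Both 6 ∣ 12 and 4 ∣ 12, yet 12 is not a multiple of 11 (since 12 = 1·11 + 1), so 11 ∤ 12.

Neither direction holds.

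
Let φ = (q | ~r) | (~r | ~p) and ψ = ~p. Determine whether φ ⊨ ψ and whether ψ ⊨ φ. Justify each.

(⟹) This fails. Under p = T, r = F, q = F, the left side is true but the right side is false.

(⟸) Assume the antecedent. If p is true, the antecedent cannot hold. If p is false, (q | ~r) | (~r | ~p) reduces to true regardless of the other variables. Either way (q | ~r) | (~r | ~p) holds.

(⇒) fails; (⇐) holds.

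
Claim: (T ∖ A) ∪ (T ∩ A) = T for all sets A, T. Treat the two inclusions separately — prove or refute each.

The two sets are equal.

(⊆) Let x ∈ (T ∖ A) ∪ (T ∩ A). Then either x ∈ T and x ∉ A; or x ∈ A ∩ T. In each case x ∈ T, so (T ∖ A) ∪ (T ∩ A) ⊆ T.

(⊇) Let x ∈ T. Then either x ∈ T and x ∉ A; or x ∈ A ∩ T. In each case x ∈ (T ∖ A) ∪ (T ∩ A), so T ⊆ (T ∖ A) ∪ (T ∩ A).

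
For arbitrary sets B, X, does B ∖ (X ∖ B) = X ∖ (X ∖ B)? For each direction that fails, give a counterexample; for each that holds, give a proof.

(⊆) This inclusion fails. Take B = {1}, X = ∅; then 1 ∈ B ∖ (X ∖ B) but 1 ∉ X ∖ (X ∖ B).

(⊇) Let x ∈ X ∖ (X ∖ B). Then x ∈ B ∩ X, from which x ∈ B ∖ (X ∖ B).

Only the reverse inclusion holds.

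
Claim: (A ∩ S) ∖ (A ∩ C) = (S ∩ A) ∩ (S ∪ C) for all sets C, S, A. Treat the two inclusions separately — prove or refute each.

(⟹) Let x ∈ (A ∩ S) ∖ (A ∩ C). Then x ∈ S ∩ A and x ∉ C, from which x ∈ (S ∩ A) ∩ (S ∪ C).

(⟸) This inclusion fails. Take C = {1}, S = {1}, A = {1}; then 1 ∈ (S ∩ A) ∩ (S ∪ C) but 1 ∉ (A ∩ S) ∖ (A ∩ C).

The sets are not equal: only the forward inclusion holds.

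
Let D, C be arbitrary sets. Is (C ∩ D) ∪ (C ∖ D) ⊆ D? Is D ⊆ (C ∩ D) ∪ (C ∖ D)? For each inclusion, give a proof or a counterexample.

(⊆) This inclusion fails. Take D = ∅, C = {1}; then 1 ∈ (C ∩ D) ∪ (C ∖ D) but 1 ∉ D.

(⊇) This inclusion fails. Take D = {1}, C = ∅; then 1 ∈ D but 1 ∉ (C ∩ D) ∪ (C ∖ D).

(⊆) fails and (⊇) fails.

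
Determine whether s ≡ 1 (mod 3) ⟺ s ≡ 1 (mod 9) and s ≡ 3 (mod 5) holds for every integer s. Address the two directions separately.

[⇒] This fails: s = 1 gives 1 ≡ 1 (mod 3) but 1 ≡ 1 (mod 5), so the conjunction on the right does not hold.

[⇐] Conversely, if s ≡ 1 (mod 9) and s ≡ 3 (mod 5), then by the Chinese remainder theorem s ≡ 28 (mod 45). Since 28 ≡ 1 (mod 3) and 3 ∣ 45, we get s ≡ 1 (mod 3).

Not equivalent: only (⇐) holds.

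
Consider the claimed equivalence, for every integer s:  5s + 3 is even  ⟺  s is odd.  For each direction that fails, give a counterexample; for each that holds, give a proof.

Equivalent; both directions hold.

(→) Suppose 5s + 3 is even. Since 5 is odd, 5s and s have the same parity, so 5s + 3 ≡ s + 3 (mod 2). As 3 is odd, 5s + 3 is even exactly when s is odd. Thus s is odd.

(←) Conversely, suppose s is odd; write s = 2j + 1. Then 5s + 3 = 5·(2j + 1) + 3 = 2·5j + 8, which is even.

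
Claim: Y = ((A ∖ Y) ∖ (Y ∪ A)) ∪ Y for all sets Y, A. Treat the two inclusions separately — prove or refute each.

(⊆) Let x ∈ Y. Then either x ∈ Y and x ∉ A; or x ∈ Y ∩ A. In each case x ∈ ((A ∖ Y) ∖ (Y ∪ A)) ∪ Y, so Y ⊆ ((A ∖ Y) ∖ (Y ∪ A)) ∪ Y.

(⊇) Let x ∈ ((A ∖ Y) ∖ (Y ∪ A)) ∪ Y. Then either x ∈ Y and x ∉ A; or x ∈ Y ∩ A. In each case x ∈ Y, so ((A ∖ Y) ∖ (Y ∪ A)) ∪ Y ⊆ Y.

The two sets are equal.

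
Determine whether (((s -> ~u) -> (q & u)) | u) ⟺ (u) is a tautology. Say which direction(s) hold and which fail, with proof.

(⟹) Assume the antecedent. If u is true, u reduces to true regardless of the other variables. If u is false, the antecedent cannot hold. Either way u holds.

(⟸) Assume the antecedent. If u is true, ((s -> ~u) -> (q & u)) | u reduces to true regardless of the other variables. If u is false, the antecedent cannot hold. Either way ((s -> ~u) -> (q & u)) | u holds.

Both directions hold.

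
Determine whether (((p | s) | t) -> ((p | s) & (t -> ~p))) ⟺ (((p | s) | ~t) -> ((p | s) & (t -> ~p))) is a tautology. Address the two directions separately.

(⟹) This fails. Under p = F, t = F, s = F, the left side is true but the right side is false.

(⟸) This fails. Under p = F, t = T, s = F, the left side is false but the right side is true.

Neither direction holds.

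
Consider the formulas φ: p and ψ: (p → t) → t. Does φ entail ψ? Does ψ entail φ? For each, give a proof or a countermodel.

[⇒] Assume the antecedent. If p is true, (p → t) → t reduces to true regardless of the other variables. If p is false, the antecedent cannot hold. Either way (p → t) → t holds.

[⇐] This fails. Under p = F, t = T, the left side is false but the right side is true.

The forward direction holds; the converse fails.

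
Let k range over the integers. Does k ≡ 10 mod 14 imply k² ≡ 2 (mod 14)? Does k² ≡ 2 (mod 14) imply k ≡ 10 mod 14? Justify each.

(⇒) holds; (⇐) fails.

[⇒] Suppose k ≡ 10 mod 14. Write k = 14j + 10. Then (14j + 10)² = 196j² + 280j + 100 = 14(14j² + 20j + 7) + 2, so k² ≡ 2 (mod 14).

[⇐] This fails: take k = 4. Then 4² = 16 ≡ 2 (mod 14), yet 4 ≡ 4 (mod 14), not 10.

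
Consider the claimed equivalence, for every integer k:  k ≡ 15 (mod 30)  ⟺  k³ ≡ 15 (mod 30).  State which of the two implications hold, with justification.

(⇒) Suppose k ≡ 15 (mod 30). Write k = 30j + 15. Then (30j + 15)³ = 27000j³ + 40500j² + 20250j + 3375 = 30(900j³ + 1350j² + 675j + 112) + 15, so k³ ≡ 15 (mod 30).

(⇐) Conversely, suppose k³ ≡ 15 (mod 30). The only residue r in {0, …, 29} with r³ ≡ 15 (mod 30) is r = 15, so k ≡ 15 (mod 30).

Equivalent; both directions hold.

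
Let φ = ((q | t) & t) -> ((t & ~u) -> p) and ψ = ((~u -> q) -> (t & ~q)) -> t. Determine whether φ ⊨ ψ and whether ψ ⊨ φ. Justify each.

(⇒) fails and (⇐) fails.

(⇒) This fails. Under q = F, u = F, t = F, p = F, the left side is true but the right side is false.

(⇐) This fails. Under q = F, u = F, t = T, p = F, the left side is false but the right side is true.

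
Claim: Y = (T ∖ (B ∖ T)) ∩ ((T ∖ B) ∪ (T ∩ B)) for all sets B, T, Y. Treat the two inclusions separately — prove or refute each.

Forward inclusion. This inclusion fails. Take B = ∅, T = ∅, Y = {1}; then 1 ∈ Y but 1 ∉ (T ∖ (B ∖ T)) ∩ ((T ∖ B) ∪ (T ∩ B)).

Reverse inclusion. This inclusion fails. Take B = ∅, T = {1}, Y = ∅; then 1 ∈ (T ∖ (B ∖ T)) ∩ ((T ∖ B) ∪ (T ∩ B)) but 1 ∉ Y.

Neither inclusion holds.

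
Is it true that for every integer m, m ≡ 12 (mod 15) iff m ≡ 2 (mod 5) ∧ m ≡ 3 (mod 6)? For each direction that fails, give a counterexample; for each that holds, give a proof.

Not equivalent: only (⇐) holds.

(←) If m ≡ 2 (mod 5) and m ≡ 3 (mod 6), then by the Chinese remainder theorem m ≡ 27 (mod 30). Since 27 ≡ 12 (mod 15) and 15 ∣ 30, we get m ≡ 12 (mod 15).

(→) This fails: m = 12 gives 12 ≡ 12 (mod 15) but 12 ≡ 0 (mod 6), so the conjunction on the right does not hold.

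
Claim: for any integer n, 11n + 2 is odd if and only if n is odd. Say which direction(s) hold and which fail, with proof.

(⟹) Suppose 11n + 2 is odd. Since 11 is odd, 11n and n have the same parity, so 11n + 2 ≡ n + 2 (mod 2). As 2 is even, 11n + 2 is odd exactly when n is odd. Thus n is odd.

(⟸) Conversely, suppose n is odd; write n = 2j + 1. Then 11n + 2 = 11·(2j + 1) + 2 = 2·11j + 13, which is odd.

Both implications hold.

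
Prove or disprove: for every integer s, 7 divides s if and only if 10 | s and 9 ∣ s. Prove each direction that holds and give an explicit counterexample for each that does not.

(→) This fails: take s = 7. Certainly 7 ∣ 7, but 10 ∤ 7.

(←) This fails: take s = 90. Both 10 ∣ 90 and 9 ∣ 90, yet 90 is not a multiple of 7 (since 90 = 12·7 + 6), so 7 ∤ 90.

(⇒) fails and (⇐) fails.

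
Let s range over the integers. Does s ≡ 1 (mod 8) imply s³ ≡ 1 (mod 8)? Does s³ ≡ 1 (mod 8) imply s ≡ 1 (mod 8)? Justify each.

Forward direction. Suppose s ≡ 1 (mod 8). Write s = 8j + 1. Then (8j + 1)³ = 512j³ + 192j² + 24j + 1 = 8(64j³ + 24j² + 3j) + 1, so s³ ≡ 1 (mod 8).

Converse. Suppose s³ ≡ 1 (mod 8). The only residue r in {0, …, 7} with r³ ≡ 1 (mod 8) is r = 1, so s ≡ 1 (mod 8).

The biconditional holds.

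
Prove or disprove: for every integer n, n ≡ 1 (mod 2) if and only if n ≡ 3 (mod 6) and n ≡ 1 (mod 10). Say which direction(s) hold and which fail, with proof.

(⇒) fails; (⇐) holds.

[⇒] This fails: n = 1 gives 1 ≡ 1 (mod 2) but 1 ≡ 1 (mod 6), so the conjunction on the right does not hold.

[⇐] Conversely, if n ≡ 3 (mod 6) and n ≡ 1 (mod 10), then by the Chinese remainder theorem n ≡ 21 (mod 30). Since 21 ≡ 1 (mod 2) and 2 ∣ 30, we get n ≡ 1 (mod 2).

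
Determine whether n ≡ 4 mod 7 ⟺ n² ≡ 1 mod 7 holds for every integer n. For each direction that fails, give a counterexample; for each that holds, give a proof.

(⇒) fails and (⇐) fails.

[⇒] This fails: take n = 4. Then 4 ≡ 4 (mod 7), but 4² = 16 ≡ 2 (mod 7), not 1.

[⇐] This fails: take n = 1. Then 1² = 1 ≡ 1 (mod 7), yet 1 ≡ 1 (mod 7), not 4.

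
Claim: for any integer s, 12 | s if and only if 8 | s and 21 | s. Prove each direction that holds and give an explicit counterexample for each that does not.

[⇒] This fails: take s = 12. Certainly 12 ∣ 12, but 8 ∤ 12.

[⇐] Suppose 8 ∣ s and 21 ∣ s. Any common multiple of 8 and 21 is a multiple of their lcm; here gcd(8, 21) = 1, so lcm(8, 21) = 8·21 = 168, so 168 ∣ s. Since 12 ∣ 168, it follows that 12 ∣ s.

Only the reverse direction holds.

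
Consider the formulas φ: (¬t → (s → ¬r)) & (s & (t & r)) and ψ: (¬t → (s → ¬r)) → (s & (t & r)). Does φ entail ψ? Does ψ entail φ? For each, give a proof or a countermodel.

(→) Assume the antecedent. If r is true, the antecedent forces (r = T, s = T, t = T), and the consequent holds there. If r is false, the antecedent cannot hold. Either way the consequent holds.

(←) This fails. Under r = T, s = T, t = F, the left side is false but the right side is true.

The forward direction holds; the converse fails.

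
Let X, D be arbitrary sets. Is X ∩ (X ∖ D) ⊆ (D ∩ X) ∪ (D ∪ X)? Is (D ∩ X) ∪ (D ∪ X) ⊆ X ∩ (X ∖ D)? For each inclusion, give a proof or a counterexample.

Forward inclusion. Let x ∈ X ∩ (X ∖ D). Then x ∈ X and x ∉ D, from which x ∈ (D ∩ X) ∪ (D ∪ X).

Reverse inclusion. This inclusion fails. Take X = ∅, D = {1}; then 1 ∈ (D ∩ X) ∪ (D ∪ X) but 1 ∉ X ∩ (X ∖ D).

Only the forward inclusion holds.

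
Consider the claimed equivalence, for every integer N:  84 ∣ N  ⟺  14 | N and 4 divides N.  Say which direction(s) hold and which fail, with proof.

Not equivalent: only (⇒) holds.

Converse. This fails: take N = 28. Both 14 ∣ 28 and 4 ∣ 28, yet 28 is not a multiple of 84 (since 28 = 0·84 + 28), so 84 ∤ 28.

Forward direction. If 84 ∣ N, write N = 84q. Since 84 = 6·14, N = 14·(6q), so 14 ∣ N; and since 84 = 21·4, N = 4·(21q), so 4 ∣ N.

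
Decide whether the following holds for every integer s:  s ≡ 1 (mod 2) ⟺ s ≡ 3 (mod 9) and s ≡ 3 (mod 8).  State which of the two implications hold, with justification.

Only the converse holds.

(→) This fails: s = 1 gives 1 ≡ 1 (mod 2) but 1 ≡ 1 (mod 9), so the conjunction on the right does not hold.

(←) Conversely, if s ≡ 3 (mod 9) and s ≡ 3 (mod 8), then by the Chinese remainder theorem s ≡ 3 (mod 72). Since 3 ≡ 1 (mod 2) and 2 ∣ 72, we get s ≡ 1 (mod 2).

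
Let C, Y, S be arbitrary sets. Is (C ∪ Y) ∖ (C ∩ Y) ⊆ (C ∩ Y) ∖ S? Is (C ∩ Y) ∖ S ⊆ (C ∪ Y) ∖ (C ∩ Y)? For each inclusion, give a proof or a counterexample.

Neither inclusion holds.

(⊆) This inclusion fails. Take C = {1}, Y = ∅, S = ∅; then 1 ∈ (C ∪ Y) ∖ (C ∩ Y) but 1 ∉ (C ∩ Y) ∖ S.

(⊇) This inclusion fails. Take C = {1}, Y = {1}, S = ∅; then 1 ∈ (C ∩ Y) ∖ S but 1 ∉ (C ∪ Y) ∖ (C ∩ Y).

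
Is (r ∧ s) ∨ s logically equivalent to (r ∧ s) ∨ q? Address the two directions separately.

Neither direction holds.

Forward direction. This fails. Under r = F, s = T, q = F, the left side is true but the right side is false.

Converse. This fails. Under r = F, s = F, q = T, the left side is false but the right side is true.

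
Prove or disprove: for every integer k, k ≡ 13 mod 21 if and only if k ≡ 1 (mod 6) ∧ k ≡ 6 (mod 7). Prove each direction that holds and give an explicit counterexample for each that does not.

Converse. If k ≡ 1 (mod 6) and k ≡ 6 (mod 7), then by the Chinese remainder theorem k ≡ 13 (mod 42). Since 13 ≡ 13 (mod 21) and 21 ∣ 42, we get k ≡ 13 (mod 21).

Forward direction. This fails: k = 34 gives 34 ≡ 13 (mod 21) but 34 ≡ 4 (mod 6), so the conjunction on the right does not hold.

Only the reverse direction holds.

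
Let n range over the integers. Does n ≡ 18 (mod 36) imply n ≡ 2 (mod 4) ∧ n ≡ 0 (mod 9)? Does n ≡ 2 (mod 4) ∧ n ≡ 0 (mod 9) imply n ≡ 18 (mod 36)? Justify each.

Converse. If n ≡ 2 (mod 4) and n ≡ 0 (mod 9), then by the Chinese remainder theorem n ≡ 18 (mod 36). This is exactly n ≡ 18 (mod 36).

Forward direction. Suppose n ≡ 18 (mod 36); write n = 36j + 18. Since 4 ∣ 36, reducing mod 4 gives n ≡ 18 ≡ 2 (mod 4); since 9 ∣ 36, reducing mod 9 gives n ≡ 18 ≡ 0 (mod 9).

Equivalent; both directions hold.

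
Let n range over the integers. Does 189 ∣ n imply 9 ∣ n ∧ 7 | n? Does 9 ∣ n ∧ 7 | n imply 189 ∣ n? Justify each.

Converse. This fails: take n = 63. Both 9 ∣ 63 and 7 ∣ 63, yet 63 is not a multiple of 189 (since 63 = 0·189 + 63), so 189 ∤ 63.

Forward direction. If 189 ∣ n, write n = 189q. Since 189 = 21·9, n = 9·(21q), so 9 ∣ n; and since 189 = 27·7, n = 7·(27q), so 7 ∣ n.

Not equivalent: only (⇒) holds.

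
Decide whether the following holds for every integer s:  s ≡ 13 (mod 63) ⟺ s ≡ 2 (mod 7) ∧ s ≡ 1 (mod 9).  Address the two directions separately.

[⇒] This fails: s = 13 gives 13 ≡ 13 (mod 63) but 13 ≡ 6 (mod 7), so the conjunction on the right does not hold.

[⇐] This fails: s = 37 satisfies both congruences on the right (37 ≡ 2 mod 7 and 37 ≡ 1 mod 9) yet 37 ≡ 37 (mod 63), not 13.

(⇒) fails and (⇐) fails.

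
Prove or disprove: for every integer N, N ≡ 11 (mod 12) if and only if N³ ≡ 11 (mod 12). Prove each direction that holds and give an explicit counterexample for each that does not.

(⟹) Suppose N ≡ 11 (mod 12). Write N = 12j + 11. Then (12j + 11)³ = 1728j³ + 4752j² + 4356j + 1331 = 12(144j³ + 396j² + 363j + 110) + 11, so N³ ≡ 11 (mod 12).

(⟸) For the converse, argue contrapositively. If N ≢ 11 (mod 12), then N is congruent to one of 0, 1, 2, 3, 4, 5, 6, 7, 8, 9, 10 modulo 12, and these give N³ ≡ 0, 1, 8, 3, 4, 5, 0, 7, 8, 9, 4 respectively — never 11.

The biconditional holds.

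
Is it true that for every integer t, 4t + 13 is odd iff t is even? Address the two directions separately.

Only the converse holds.

(←) Suppose t is even. Since 4 is even, 4t is even for every t, so 4t + 13 has the same parity as 13, which is odd. Hence 4t + 13 is odd.

(→) This fails: take t = 3. Then 4t + 13 = 25, which is odd, yet t = 3 is odd, not even.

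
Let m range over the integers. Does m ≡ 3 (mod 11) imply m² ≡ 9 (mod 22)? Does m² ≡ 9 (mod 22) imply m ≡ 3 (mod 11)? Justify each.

Neither direction holds.

(→) This fails: take m = 14. Then 14 ≡ 3 (mod 11), but 14² = 196 ≡ 20 (mod 22), not 9.

(←) This fails: take m = 19. Then 19² = 361 ≡ 9 (mod 22), yet 19 ≡ 8 (mod 11), not 3.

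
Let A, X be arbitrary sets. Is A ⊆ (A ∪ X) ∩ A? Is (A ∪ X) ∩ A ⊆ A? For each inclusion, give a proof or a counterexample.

Forward inclusion. Let x ∈ A. Then either x ∈ A and x ∉ X; or x ∈ A ∩ X. In each case x ∈ (A ∪ X) ∩ A, so A ⊆ (A ∪ X) ∩ A.

Reverse inclusion. Let x ∈ (A ∪ X) ∩ A. Then either x ∈ A and x ∉ X; or x ∈ A ∩ X. In each case x ∈ A, so (A ∪ X) ∩ A ⊆ A.

The two sets are equal.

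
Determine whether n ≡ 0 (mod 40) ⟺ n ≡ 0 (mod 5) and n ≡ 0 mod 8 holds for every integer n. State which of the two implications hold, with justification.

(←) If n ≡ 0 (mod 5) and n ≡ 0 (mod 8), then by the Chinese remainder theorem n ≡ 0 (mod 40). This is exactly n ≡ 0 (mod 40).

(→) Suppose n ≡ 0 (mod 40); write n = 40j + 0. Since 5 ∣ 40, reducing mod 5 gives n ≡ 0 (mod 5); since 8 ∣ 40, reducing mod 8 gives n ≡ 0 (mod 8).

Equivalent; both directions hold.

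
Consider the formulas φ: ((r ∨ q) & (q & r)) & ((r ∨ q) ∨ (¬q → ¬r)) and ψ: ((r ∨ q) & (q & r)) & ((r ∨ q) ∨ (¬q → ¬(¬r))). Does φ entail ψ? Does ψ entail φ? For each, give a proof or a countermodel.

Both directions hold; the statement is true.

Forward direction. Assume the antecedent. If r is true, the antecedent forces (r = T, q = T), and the consequent holds there. If r is false, the antecedent cannot hold. Either way the consequent holds.

Converse. Assume the antecedent. If r is true, the antecedent forces (r = T, q = T), and the consequent holds there. If r is false, the antecedent cannot hold. Either way the consequent holds.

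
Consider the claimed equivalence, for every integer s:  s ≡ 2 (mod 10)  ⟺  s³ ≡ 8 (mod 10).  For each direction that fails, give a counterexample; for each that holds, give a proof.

Forward direction. Suppose s ≡ 2 (mod 10). Write s = 10j + 2. Then (10j + 2)³ = 1000j³ + 600j² + 120j + 8 = 10(100j³ + 60j² + 12j) + 8, so s³ ≡ 8 (mod 10).

Converse. Suppose s³ ≡ 8 (mod 10). The only residue r in {0, …, 9} with r³ ≡ 8 (mod 10) is r = 2, so s ≡ 2 (mod 10).

Equivalent; both directions hold.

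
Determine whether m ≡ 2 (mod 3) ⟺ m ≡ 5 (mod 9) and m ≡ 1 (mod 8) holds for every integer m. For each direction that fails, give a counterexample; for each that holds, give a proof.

(→) This fails: m = 2 gives 2 ≡ 2 (mod 3) but 2 ≡ 2 (mod 9), so the conjunction on the right does not hold.

(←) Conversely, if m ≡ 5 (mod 9) and m ≡ 1 (mod 8), then by the Chinese remainder theorem m ≡ 41 (mod 72). Since 41 ≡ 2 (mod 3) and 3 ∣ 72, we get m ≡ 2 (mod 3).

Only the converse holds.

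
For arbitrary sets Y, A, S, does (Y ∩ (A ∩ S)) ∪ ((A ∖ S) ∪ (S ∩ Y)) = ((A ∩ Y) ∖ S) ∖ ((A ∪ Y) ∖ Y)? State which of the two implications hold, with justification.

(⊇) Let x ∈ ((A ∩ Y) ∖ S) ∖ ((A ∪ Y) ∖ Y). Then x ∈ Y ∩ A and x ∉ S, from which x ∈ (Y ∩ (A ∩ S)) ∪ ((A ∖ S) ∪ (S ∩ Y)).

(⊆) This inclusion fails. Take Y = ∅, A = {1}, S = ∅; then 1 ∈ (Y ∩ (A ∩ S)) ∪ ((A ∖ S) ∪ (S ∩ Y)) but 1 ∉ ((A ∩ Y) ∖ S) ∖ ((A ∪ Y) ∖ Y).

Only the reverse inclusion holds.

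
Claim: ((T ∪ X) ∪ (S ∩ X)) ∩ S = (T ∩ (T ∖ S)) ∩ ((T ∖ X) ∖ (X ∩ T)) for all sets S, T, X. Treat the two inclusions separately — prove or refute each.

(⊆) This inclusion fails. Take S = {1}, T = {1}, X = ∅; then 1 ∈ ((T ∪ X) ∪ (S ∩ X)) ∩ S but 1 ∉ (T ∩ (T ∖ S)) ∩ ((T ∖ X) ∖ (X ∩ T)).

(⊇) This inclusion fails. Take S = ∅, T = {1}, X = ∅; then 1 ∈ (T ∩ (T ∖ S)) ∩ ((T ∖ X) ∖ (X ∩ T)) but 1 ∉ ((T ∪ X) ∪ (S ∩ X)) ∩ S.

Neither inclusion holds.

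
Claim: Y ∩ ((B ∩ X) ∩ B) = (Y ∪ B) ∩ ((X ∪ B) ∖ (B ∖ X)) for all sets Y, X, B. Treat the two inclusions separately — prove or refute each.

Forward inclusion. Let x ∈ Y ∩ ((B ∩ X) ∩ B). Then x ∈ Y ∩ X ∩ B, from which x ∈ (Y ∪ B) ∩ ((X ∪ B) ∖ (B ∖ X)).

Reverse inclusion. This inclusion fails. Take Y = {1}, X = {1}, B = ∅; then 1 ∈ (Y ∪ B) ∩ ((X ∪ B) ∖ (B ∖ X)) but 1 ∉ Y ∩ ((B ∩ X) ∩ B).

(⊆) holds; (⊇) fails.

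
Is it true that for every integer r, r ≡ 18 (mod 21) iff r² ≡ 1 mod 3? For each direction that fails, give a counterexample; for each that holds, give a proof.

(→) This fails: take r = 18. Then 18 ≡ 18 (mod 21), but 18² = 324 ≡ 0 (mod 3), not 1.

(←) This fails: take r = 1. Then 1² = 1 ≡ 1 (mod 3), yet 1 ≡ 1 (mod 21), not 18.

Both directions fail.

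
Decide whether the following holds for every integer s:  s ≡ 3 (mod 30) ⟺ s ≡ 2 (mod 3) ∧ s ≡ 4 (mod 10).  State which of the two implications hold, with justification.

Neither implication holds.

(⇒) This fails: s = 3 gives 3 ≡ 3 (mod 30) but 3 ≡ 0 (mod 3), so the conjunction on the right does not hold.

(⇐) This fails: s = 14 satisfies both congruences on the right (14 ≡ 2 mod 3 and 14 ≡ 4 mod 10) yet 14 ≡ 14 (mod 30), not 3.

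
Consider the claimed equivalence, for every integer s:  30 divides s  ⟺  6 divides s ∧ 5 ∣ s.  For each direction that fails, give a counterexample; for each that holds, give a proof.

Both implications hold.

(→) If 30 ∣ s, write s = 30q. Since 30 = 5·6, s = 6·(5q), so 6 ∣ s; and since 30 = 6·5, s = 5·(6q), so 5 ∣ s.

(←) Suppose 6 ∣ s and 5 ∣ s. Any common multiple of 6 and 5 is a multiple of their lcm; here gcd(6, 5) = 1, so lcm(6, 5) = 6·5 = 30, so 30 ∣ s.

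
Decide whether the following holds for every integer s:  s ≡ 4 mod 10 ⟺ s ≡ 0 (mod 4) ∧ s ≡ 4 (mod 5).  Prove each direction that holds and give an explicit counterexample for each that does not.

Only the converse holds.

(→) This fails: s = 14 gives 14 ≡ 4 (mod 10) but 14 ≡ 2 (mod 4), so the conjunction on the right does not hold.

(←) Conversely, if s ≡ 0 (mod 4) and s ≡ 4 (mod 5), then by the Chinese remainder theorem s ≡ 4 (mod 20). Since 4 ≡ 4 (mod 10) and 10 ∣ 20, we get s ≡ 4 (mod 10).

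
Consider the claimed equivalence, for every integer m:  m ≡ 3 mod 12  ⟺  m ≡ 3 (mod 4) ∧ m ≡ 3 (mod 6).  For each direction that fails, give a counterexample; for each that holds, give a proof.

The biconditional holds.

Forward direction. Suppose m ≡ 3 (mod 12); write m = 12j + 3. Since 4 ∣ 12, reducing mod 4 gives m ≡ 3 (mod 4); since 6 ∣ 12, reducing mod 6 gives m ≡ 3 (mod 6).

Converse. If m ≡ 3 (mod 4) and m ≡ 3 (mod 6), then by the Chinese remainder theorem m ≡ 3 (mod 12). This is exactly m ≡ 3 (mod 12).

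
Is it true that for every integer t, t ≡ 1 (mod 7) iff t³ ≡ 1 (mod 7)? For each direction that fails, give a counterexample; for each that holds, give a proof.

Not equivalent: only (⇒) holds.

[⇒] Suppose t ≡ 1 (mod 7). Write t = 7j + 1. Then (7j + 1)³ = 343j³ + 147j² + 21j + 1 = 7(49j³ + 21j² + 3j) + 1, so t³ ≡ 1 (mod 7).

[⇐] This fails: take t = 2. Then 2³ = 8 ≡ 1 (mod 7), yet 2 ≡ 2 (mod 7), not 1.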